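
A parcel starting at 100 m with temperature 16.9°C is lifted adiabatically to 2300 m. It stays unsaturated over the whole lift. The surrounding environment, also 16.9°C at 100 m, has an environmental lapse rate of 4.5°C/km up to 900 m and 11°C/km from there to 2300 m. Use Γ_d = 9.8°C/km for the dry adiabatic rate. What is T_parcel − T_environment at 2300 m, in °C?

-2.56°C (parcel cooler than environment)

Parcel:
  100 → 2300 m (dry, 9.8°C/km): ΔT = -9.8 × 2.2 = -21.56°C → T = -4.66°C
Environment:
  100 → 900 m (environment, lower layer, 4.5°C/km): ΔT = -4.5 × 0.8 = -3.6°C → T = 13.3°C
  900 → 2300 m (environment, upper layer, 11°C/km): ΔT = -11 × 1.4 = -15.4°C → T = -2.1°C
T_parcel − T_env = -4.66 − (-2.1) = -2.56°C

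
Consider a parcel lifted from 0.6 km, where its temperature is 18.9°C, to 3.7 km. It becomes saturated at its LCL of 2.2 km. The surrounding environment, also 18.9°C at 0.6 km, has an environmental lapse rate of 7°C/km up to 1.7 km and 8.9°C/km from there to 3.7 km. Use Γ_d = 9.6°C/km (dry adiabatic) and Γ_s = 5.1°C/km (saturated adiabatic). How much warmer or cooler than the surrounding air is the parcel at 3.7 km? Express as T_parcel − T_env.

Parcel:
  From 600 m to 2200 m (dry): cools by 9.6 × 1.6 = 15.36°C, giving 3.54°C.
  From 2200 m to 3700 m (saturated): cools by 5.1 × 1.5 = 7.65°C, giving -4.11°C.
Environment:
  From 600 m to 1700 m (environment, lower layer): cools by 7 × 1.1 = 7.7°C, giving 11.2°C.
  From 1700 m to 3700 m (environment, upper layer): cools by 8.9 × 2 = 17.8°C, giving -6.6°C.
T_parcel − T_env = -4.11 − (-6.6) = +2.49°C

+2.49°C (parcel warmer than environment)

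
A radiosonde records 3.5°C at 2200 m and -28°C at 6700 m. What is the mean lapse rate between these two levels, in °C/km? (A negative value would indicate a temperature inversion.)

Γ = −ΔT/Δz = (3.5 − (-28)) / (6700 − 2200) m
  = 31.5°C / 4.5 km = 7°C/km

7°C/km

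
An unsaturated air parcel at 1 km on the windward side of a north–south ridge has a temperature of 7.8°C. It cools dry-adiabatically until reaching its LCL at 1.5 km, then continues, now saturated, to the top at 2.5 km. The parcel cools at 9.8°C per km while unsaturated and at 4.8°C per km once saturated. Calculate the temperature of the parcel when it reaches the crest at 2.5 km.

Dry to 1500 m: -9.8 × 0.5 km = -4.9°C, so T = 2.9°C.
Saturated to 2500 m: -4.8 × 1 km = -4.8°C, so T = -1.9°C.

-1.9°C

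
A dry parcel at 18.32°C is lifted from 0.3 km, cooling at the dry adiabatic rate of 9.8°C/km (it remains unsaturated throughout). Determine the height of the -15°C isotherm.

Height above start = (18.32 − (-15)) / 9.8 = 3.4 km
Altitude = 300 m + 3400 m = 3700 m

3.7 km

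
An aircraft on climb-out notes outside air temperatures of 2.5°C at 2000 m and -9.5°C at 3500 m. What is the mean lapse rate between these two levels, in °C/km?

8°C/km

Γ = −ΔT/Δz = (2.5 − (-9.5)) / (3500 − 2000) m
  = 12°C / 1.5 km = 8°C/km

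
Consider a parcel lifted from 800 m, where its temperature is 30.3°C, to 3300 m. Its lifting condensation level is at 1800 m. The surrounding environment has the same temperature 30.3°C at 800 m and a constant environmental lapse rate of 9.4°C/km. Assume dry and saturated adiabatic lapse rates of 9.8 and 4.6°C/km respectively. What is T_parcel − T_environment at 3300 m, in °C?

Parcel:
  From 800 m to 1800 m (dry): cools by 9.8 × 1 = 9.8°C, giving 20.5°C.
  From 1800 m to 3300 m (saturated): cools by 4.6 × 1.5 = 6.9°C, giving 13.6°C.
Environment:
  From 800 m to 3300 m (environment): cools by 9.4 × 2.5 = 23.5°C, giving 6.8°C.
T_parcel − T_env = 13.6 − 6.8 = +6.8°C

+6.8°C (parcel warmer than environment)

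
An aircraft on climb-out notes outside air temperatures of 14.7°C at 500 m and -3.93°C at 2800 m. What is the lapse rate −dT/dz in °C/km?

Γ = −ΔT/Δz = (14.7 − (-3.93)) / (2800 − 500) m
  = 18.63°C / 2.3 km = 8.1°C/km

8.1°C/km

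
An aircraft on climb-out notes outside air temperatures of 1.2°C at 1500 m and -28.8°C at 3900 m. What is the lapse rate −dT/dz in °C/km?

Γ = −ΔT/Δz = (1.2 − (-28.8)) / (3900 − 1500) m
  = 30°C / 2.4 km = 12.5°C/km

12.5°C/km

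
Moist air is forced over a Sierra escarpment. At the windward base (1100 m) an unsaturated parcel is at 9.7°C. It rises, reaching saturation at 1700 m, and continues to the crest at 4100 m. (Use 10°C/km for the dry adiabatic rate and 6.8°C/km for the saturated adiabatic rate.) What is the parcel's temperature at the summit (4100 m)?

-12.62°C

1100–1700 m, dry: Δz = 0.6 km ⇒ ΔT = -6°C; T = 3.7°C
1700–4100 m, saturated: Δz = 2.4 km ⇒ ΔT = -16.32°C; T = -12.62°C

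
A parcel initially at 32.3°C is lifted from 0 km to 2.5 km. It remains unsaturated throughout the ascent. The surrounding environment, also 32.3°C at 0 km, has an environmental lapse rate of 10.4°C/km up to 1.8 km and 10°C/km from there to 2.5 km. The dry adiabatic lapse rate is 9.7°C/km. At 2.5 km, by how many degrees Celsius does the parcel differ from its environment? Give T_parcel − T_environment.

+1.47°C (parcel warmer than environment)

Parcel:
  From 0 m to 2500 m (dry): cools by 9.7 × 2.5 = 24.25°C, giving 8.05°C.
Environment:
  From 0 m to 1800 m (environment, lower layer): cools by 10.4 × 1.8 = 18.72°C, giving 13.58°C.
  From 1800 m to 2500 m (environment, upper layer): cools by 10 × 0.7 = 7°C, giving 6.58°C.
T_parcel − T_env = 8.05 − 6.58 = +1.47°C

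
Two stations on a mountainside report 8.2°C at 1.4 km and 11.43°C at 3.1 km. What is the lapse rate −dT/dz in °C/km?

-1.9°C/km

Γ = −ΔT/Δz = (8.2 − 11.43) / (3100 − 1400) m
  = -3.23°C / 1.7 km = -1.9°C/km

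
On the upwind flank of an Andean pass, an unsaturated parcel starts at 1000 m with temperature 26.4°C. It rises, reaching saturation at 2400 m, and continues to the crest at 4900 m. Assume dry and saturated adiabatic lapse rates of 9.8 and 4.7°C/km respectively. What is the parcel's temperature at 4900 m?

0.93°C

From 1000 m to 2400 m (dry): cools by 9.8 × 1.4 = 13.72°C, giving 12.68°C.
From 2400 m to 4900 m (saturated): cools by 4.7 × 2.5 = 11.75°C, giving 0.93°C.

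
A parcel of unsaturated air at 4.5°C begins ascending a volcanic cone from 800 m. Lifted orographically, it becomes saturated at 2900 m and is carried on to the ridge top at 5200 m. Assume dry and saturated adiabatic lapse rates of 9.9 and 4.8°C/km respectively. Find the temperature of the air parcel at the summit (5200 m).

-27.33°C

From 800 m to 2900 m (dry): cools by 9.9 × 2.1 = 20.79°C, giving -16.29°C.
From 2900 m to 5200 m (saturated): cools by 4.8 × 2.3 = 11.04°C, giving -27.33°C.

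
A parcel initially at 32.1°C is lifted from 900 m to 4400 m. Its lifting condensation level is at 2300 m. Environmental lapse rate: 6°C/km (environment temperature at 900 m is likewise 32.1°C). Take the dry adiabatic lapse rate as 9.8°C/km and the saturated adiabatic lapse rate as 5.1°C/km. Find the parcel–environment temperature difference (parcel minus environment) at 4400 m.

Parcel:
  From 900 m to 2300 m (dry): cools by 9.8 × 1.4 = 13.72°C, giving 18.38°C.
  From 2300 m to 4400 m (saturated): cools by 5.1 × 2.1 = 10.71°C, giving 7.67°C.
Environment:
  From 900 m to 4400 m (environment): cools by 6 × 3.5 = 21°C, giving 11.1°C.
T_parcel − T_env = 7.67 − 11.1 = -3.43°C

-3.43°C (parcel cooler than environment)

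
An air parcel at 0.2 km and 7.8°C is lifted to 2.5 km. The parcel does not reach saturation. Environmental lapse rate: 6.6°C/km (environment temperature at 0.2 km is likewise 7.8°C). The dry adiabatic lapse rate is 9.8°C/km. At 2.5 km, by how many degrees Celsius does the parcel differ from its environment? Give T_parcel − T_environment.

-7.36°C (parcel cooler than environment)

Parcel:
  200–2500 m, dry: Δz = 2.3 km ⇒ ΔT = -22.54°C; T = -14.74°C
Environment:
  200–2500 m, environment: Δz = 2.3 km ⇒ ΔT = -15.18°C; T = -7.38°C
T_parcel − T_env = -14.74 − (-7.38) = -7.36°C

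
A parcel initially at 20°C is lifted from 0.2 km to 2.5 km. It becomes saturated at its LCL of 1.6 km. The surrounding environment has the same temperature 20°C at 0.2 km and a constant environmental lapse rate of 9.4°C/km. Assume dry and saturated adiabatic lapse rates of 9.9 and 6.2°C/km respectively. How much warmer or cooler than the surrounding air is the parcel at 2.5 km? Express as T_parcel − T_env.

+2.18°C (parcel warmer than environment)

Parcel:
  From 200 m to 1600 m (dry): cools by 9.9 × 1.4 = 13.86°C, giving 6.14°C.
  From 1600 m to 2500 m (saturated): cools by 6.2 × 0.9 = 5.58°C, giving 0.56°C.
Environment:
  From 200 m to 2500 m (environment): cools by 9.4 × 2.3 = 21.62°C, giving -1.62°C.
T_parcel − T_env = 0.56 − (-1.62) = +2.18°C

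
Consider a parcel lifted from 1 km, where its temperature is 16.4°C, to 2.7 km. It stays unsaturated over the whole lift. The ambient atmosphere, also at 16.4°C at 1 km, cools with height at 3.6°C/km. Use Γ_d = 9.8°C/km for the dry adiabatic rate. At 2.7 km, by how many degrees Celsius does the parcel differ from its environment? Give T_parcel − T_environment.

Parcel:
  1000 → 2700 m (dry, 9.8°C/km): ΔT = -9.8 × 1.7 = -16.66°C → T = -0.26°C
Environment:
  1000 → 2700 m (environment, 3.6°C/km): ΔT = -3.6 × 1.7 = -6.12°C → T = 10.28°C
T_parcel − T_env = -0.26 − 10.28 = -10.54°C

-10.54°C (parcel cooler than environment)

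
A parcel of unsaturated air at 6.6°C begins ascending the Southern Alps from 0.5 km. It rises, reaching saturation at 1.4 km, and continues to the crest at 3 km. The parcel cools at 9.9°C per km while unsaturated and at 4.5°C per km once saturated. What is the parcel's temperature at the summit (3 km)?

Dry to 1400 m: -9.9 × 0.9 km = -8.91°C, so T = -2.31°C.
Saturated to 3000 m: -4.5 × 1.6 km = -7.2°C, so T = -9.51°C.

-9.51°C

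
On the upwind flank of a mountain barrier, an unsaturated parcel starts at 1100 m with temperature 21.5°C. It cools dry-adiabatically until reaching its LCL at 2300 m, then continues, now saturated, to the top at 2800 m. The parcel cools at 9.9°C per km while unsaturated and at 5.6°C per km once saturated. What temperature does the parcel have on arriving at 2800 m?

6.82°C

Dry to 2300 m: -9.9 × 1.2 km = -11.88°C, so T = 9.62°C.
Saturated to 2800 m: -5.6 × 0.5 km = -2.8°C, so T = 6.82°C.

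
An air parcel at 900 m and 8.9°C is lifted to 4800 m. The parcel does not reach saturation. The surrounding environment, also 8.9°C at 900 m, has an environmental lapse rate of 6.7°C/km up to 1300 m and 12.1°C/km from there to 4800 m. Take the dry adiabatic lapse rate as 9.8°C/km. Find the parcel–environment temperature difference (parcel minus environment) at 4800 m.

Parcel:
  Dry to 4800 m: -9.8 × 3.9 km = -38.22°C, so T = -29.32°C.
Environment:
  Environment, lower layer to 1300 m: -6.7 × 0.4 km = -2.68°C, so T = 6.22°C.
  Environment, upper layer to 4800 m: -12.1 × 3.5 km = -42.35°C, so T = -36.13°C.
T_parcel − T_env = -29.32 − (-36.13) = +6.81°C

+6.81°C (parcel warmer than environment)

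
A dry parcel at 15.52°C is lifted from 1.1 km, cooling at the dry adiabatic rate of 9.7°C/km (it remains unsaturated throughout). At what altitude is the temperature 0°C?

Height above start = (15.52 − 0) / 9.7 = 1.6 km
Altitude = 1100 m + 1600 m = 2700 m

2.7 km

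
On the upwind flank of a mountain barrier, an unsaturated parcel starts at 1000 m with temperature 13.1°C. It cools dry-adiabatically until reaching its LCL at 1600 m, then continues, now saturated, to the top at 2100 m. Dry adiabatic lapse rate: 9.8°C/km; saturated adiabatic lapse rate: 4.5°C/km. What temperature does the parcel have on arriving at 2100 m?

4.97°C

Dry to 1600 m: -9.8 × 0.6 km = -5.88°C, so T = 7.22°C.
Saturated to 2100 m: -4.5 × 0.5 km = -2.25°C, so T = 4.97°C.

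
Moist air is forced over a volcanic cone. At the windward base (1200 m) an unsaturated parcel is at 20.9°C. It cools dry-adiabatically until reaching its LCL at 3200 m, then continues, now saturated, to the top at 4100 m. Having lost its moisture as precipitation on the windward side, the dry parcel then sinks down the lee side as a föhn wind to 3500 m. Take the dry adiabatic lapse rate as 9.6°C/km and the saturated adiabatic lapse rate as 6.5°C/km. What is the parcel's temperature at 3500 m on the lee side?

1.61°C

1200–3200 m, dry: Δz = 2 km ⇒ ΔT = -19.2°C; T = 1.7°C
3200–4100 m, saturated: Δz = 0.9 km ⇒ ΔT = -5.85°C; T = -4.15°C
4100–3500 m, dry descent: Δz = 0.6 km ⇒ ΔT = +5.76°C; T = 1.61°C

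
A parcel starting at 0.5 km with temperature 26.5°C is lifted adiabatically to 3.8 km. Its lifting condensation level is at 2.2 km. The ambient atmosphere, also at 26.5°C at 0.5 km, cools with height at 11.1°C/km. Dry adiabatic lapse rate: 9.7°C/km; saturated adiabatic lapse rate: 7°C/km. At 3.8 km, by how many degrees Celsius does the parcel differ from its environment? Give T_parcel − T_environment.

+8.94°C (parcel warmer than environment)

Parcel:
  Dry to 2200 m: -9.7 × 1.7 km = -16.49°C, so T = 10.01°C.
  Saturated to 3800 m: -7 × 1.6 km = -11.2°C, so T = -1.19°C.
Environment:
  Environment to 3800 m: -11.1 × 3.3 km = -36.63°C, so T = -10.13°C.
T_parcel − T_env = -1.19 − (-10.13) = +8.94°C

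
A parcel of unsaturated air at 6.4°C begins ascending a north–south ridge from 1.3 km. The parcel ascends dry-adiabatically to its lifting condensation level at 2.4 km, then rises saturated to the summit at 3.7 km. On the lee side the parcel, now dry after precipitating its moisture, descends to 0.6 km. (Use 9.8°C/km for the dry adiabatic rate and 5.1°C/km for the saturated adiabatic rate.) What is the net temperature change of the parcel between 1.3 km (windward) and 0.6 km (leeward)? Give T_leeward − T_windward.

+12.97°C

Dry to 2400 m: -9.8 × 1.1 km = -10.78°C, so T = -4.38°C.
Saturated to 3700 m: -5.1 × 1.3 km = -6.63°C, so T = -11.01°C.
Dry descent to 600 m: +9.8 × 3.1 km = +30.38°C, so T = 19.37°C.
Net change vs windward start: 19.37 − 6.4 = +12.97°C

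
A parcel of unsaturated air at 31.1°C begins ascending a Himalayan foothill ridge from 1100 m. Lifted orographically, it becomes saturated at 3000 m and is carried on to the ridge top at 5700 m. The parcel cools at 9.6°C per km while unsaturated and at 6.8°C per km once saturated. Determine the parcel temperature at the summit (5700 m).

1100–3000 m, dry: Δz = 1.9 km ⇒ ΔT = -18.24°C; T = 12.86°C
3000–5700 m, saturated: Δz = 2.7 km ⇒ ΔT = -18.36°C; T = -5.5°C

-5.5°C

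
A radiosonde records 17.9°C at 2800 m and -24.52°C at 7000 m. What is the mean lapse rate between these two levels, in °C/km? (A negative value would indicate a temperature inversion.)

Γ = −ΔT/Δz = (17.9 − (-24.52)) / (7000 − 2800) m
  = 42.42°C / 4.2 km = 10.1°C/km

10.1°C/km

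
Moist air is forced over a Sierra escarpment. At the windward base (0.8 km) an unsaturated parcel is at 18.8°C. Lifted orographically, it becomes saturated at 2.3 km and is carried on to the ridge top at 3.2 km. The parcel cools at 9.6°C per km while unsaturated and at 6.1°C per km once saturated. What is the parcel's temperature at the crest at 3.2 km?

-1.09°C

800 → 2300 m (dry, 9.6°C/km): ΔT = -9.6 × 1.5 = -14.4°C → T = 4.4°C
2300 → 3200 m (saturated, 6.1°C/km): ΔT = -6.1 × 0.9 = -5.49°C → T = -1.09°C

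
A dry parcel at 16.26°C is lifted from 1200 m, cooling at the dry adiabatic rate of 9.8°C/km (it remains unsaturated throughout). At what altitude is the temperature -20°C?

Height above start = (16.26 − (-20)) / 9.8 = 3.7 km
Altitude = 1200 m + 3700 m = 4900 m

4900 m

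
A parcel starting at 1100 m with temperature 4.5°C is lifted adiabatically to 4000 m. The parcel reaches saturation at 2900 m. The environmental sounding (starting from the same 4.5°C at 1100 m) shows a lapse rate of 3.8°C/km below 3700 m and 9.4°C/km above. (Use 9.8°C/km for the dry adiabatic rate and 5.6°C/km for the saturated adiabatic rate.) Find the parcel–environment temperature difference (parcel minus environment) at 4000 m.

Parcel:
  1100–2900 m, dry: Δz = 1.8 km ⇒ ΔT = -17.64°C; T = -13.14°C
  2900–4000 m, saturated: Δz = 1.1 km ⇒ ΔT = -6.16°C; T = -19.3°C
Environment:
  1100–3700 m, environment, lower layer: Δz = 2.6 km ⇒ ΔT = -9.88°C; T = -5.38°C
  3700–4000 m, environment, upper layer: Δz = 0.3 km ⇒ ΔT = -2.82°C; T = -8.2°C
T_parcel − T_env = -19.3 − (-8.2) = -11.1°C

-11.1°C (parcel cooler than environment)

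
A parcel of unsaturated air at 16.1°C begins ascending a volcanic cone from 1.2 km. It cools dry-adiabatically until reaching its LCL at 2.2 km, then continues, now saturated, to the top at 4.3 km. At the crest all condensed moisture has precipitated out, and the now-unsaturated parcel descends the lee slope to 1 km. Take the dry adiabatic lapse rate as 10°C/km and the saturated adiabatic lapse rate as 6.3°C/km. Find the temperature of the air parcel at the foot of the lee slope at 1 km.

25.87°C

1200–2200 m, dry: Δz = 1 km ⇒ ΔT = -10°C; T = 6.1°C
2200–4300 m, saturated: Δz = 2.1 km ⇒ ΔT = -13.23°C; T = -7.13°C
4300–1000 m, dry descent: Δz = 3.3 km ⇒ ΔT = +33°C; T = 25.87°C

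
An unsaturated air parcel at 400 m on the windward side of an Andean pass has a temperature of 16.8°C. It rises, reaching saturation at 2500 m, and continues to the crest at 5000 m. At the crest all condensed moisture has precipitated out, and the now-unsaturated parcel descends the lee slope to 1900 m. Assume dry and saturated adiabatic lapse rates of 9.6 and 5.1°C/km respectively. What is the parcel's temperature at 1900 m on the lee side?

Dry to 2500 m: -9.6 × 2.1 km = -20.16°C, so T = -3.36°C.
Saturated to 5000 m: -5.1 × 2.5 km = -12.75°C, so T = -16.11°C.
Dry descent to 1900 m: +9.6 × 3.1 km = +29.76°C, so T = 13.65°C.

13.65°C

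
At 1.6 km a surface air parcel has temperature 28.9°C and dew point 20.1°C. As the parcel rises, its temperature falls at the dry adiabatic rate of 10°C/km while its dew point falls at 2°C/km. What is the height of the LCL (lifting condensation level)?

2.7 km

T and T_d converge at 10 − 2 = 8°C per km
Height above start = (28.9 − 20.1) / 8 = 1.1 km
LCL altitude = 1600 m + 1100 m = 2700 m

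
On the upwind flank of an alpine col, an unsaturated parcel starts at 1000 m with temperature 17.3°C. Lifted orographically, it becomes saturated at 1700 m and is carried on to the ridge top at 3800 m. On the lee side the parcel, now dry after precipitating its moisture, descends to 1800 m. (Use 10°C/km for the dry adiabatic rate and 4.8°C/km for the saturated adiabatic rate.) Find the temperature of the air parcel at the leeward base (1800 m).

Dry to 1700 m: -10 × 0.7 km = -7°C, so T = 10.3°C.
Saturated to 3800 m: -4.8 × 2.1 km = -10.08°C, so T = 0.22°C.
Dry descent to 1800 m: +10 × 2 km = +20°C, so T = 20.22°C.

20.22°C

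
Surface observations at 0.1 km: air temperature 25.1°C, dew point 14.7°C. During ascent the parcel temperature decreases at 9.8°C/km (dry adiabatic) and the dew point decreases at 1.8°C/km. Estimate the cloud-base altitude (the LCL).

T and T_d converge at 9.8 − 1.8 = 8°C per km
Height above start = (25.1 − 14.7) / 8 = 1.3 km
LCL altitude = 100 m + 1300 m = 1400 m

1.4 km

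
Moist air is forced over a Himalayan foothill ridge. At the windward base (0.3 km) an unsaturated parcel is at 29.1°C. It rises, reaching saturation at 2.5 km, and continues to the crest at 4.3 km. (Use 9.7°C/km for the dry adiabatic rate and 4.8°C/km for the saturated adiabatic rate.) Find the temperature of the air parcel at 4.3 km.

300 → 2500 m (dry, 9.7°C/km): ΔT = -9.7 × 2.2 = -21.34°C → T = 7.76°C
2500 → 4300 m (saturated, 4.8°C/km): ΔT = -4.8 × 1.8 = -8.64°C → T = -0.88°C

-0.88°C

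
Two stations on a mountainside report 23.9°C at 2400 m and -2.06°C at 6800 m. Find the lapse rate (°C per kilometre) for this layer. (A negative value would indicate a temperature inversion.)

Γ = −ΔT/Δz = (23.9 − (-2.06)) / (6800 − 2400) m
  = 25.96°C / 4.4 km = 5.9°C/km

5.9°C/km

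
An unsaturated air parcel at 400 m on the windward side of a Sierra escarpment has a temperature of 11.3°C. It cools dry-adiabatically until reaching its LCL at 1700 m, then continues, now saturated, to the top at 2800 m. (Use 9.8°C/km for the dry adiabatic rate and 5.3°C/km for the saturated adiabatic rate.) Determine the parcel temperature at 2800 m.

From 400 m to 1700 m (dry): cools by 9.8 × 1.3 = 12.74°C, giving -1.44°C.
From 1700 m to 2800 m (saturated): cools by 5.3 × 1.1 = 5.83°C, giving -7.27°C.

-7.27°C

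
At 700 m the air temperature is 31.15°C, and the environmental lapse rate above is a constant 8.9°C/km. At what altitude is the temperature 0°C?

4200 m

Height above start = (31.15 − 0) / 8.9 = 3.5 km
Altitude = 700 m + 3500 m = 4200 m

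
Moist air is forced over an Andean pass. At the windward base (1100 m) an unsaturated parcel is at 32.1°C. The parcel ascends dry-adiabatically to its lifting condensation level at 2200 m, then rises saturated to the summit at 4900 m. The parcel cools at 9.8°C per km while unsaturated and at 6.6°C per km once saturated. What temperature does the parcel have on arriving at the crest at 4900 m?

1100 → 2200 m (dry, 9.8°C/km): ΔT = -9.8 × 1.1 = -10.78°C → T = 21.32°C
2200 → 4900 m (saturated, 6.6°C/km): ΔT = -6.6 × 2.7 = -17.82°C → T = 3.5°C

3.5°C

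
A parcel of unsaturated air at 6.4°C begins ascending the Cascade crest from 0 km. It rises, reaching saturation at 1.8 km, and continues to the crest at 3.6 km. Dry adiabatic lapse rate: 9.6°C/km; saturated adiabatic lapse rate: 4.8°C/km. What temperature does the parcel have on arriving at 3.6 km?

0 → 1800 m (dry, 9.6°C/km): ΔT = -9.6 × 1.8 = -17.28°C → T = -10.88°C
1800 → 3600 m (saturated, 4.8°C/km): ΔT = -4.8 × 1.8 = -8.64°C → T = -19.52°C

-19.52°C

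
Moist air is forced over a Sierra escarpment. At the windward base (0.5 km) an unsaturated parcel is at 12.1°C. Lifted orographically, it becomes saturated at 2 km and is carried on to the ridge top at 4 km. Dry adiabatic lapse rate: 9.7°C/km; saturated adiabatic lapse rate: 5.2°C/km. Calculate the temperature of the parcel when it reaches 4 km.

500–2000 m, dry: Δz = 1.5 km ⇒ ΔT = -14.55°C; T = -2.45°C
2000–4000 m, saturated: Δz = 2 km ⇒ ΔT = -10.4°C; T = -12.85°C

-12.85°C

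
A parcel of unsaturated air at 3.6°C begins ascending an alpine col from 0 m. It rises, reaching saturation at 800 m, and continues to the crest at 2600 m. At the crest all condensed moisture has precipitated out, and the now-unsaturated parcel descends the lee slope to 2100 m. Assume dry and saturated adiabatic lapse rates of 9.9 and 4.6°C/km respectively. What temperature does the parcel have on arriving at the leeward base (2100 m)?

0 → 800 m (dry, 9.9°C/km): ΔT = -9.9 × 0.8 = -7.92°C → T = -4.32°C
800 → 2600 m (saturated, 4.6°C/km): ΔT = -4.6 × 1.8 = -8.28°C → T = -12.6°C
2600 → 2100 m (dry descent, 9.9°C/km): ΔT = +9.9 × 0.5 = +4.95°C → T = -7.65°C

-7.65°C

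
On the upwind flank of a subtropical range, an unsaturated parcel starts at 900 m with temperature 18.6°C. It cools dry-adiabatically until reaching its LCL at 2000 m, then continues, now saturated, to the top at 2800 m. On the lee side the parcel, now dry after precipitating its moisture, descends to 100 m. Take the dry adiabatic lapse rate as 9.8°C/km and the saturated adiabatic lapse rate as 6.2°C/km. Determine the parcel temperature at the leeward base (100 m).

From 900 m to 2000 m (dry): cools by 9.8 × 1.1 = 10.78°C, giving 7.82°C.
From 2000 m to 2800 m (saturated): cools by 6.2 × 0.8 = 4.96°C, giving 2.86°C.
From 2800 m to 100 m (dry descent): warms by 9.8 × 2.7 = 26.46°C, giving 29.32°C.

29.32°C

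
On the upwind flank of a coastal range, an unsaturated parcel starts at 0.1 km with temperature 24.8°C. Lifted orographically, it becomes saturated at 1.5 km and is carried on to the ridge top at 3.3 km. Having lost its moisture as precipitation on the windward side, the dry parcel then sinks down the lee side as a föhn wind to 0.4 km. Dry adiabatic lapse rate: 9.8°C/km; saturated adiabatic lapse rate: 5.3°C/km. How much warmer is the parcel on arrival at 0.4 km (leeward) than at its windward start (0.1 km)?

+5.16°C

Dry to 1500 m: -9.8 × 1.4 km = -13.72°C, so T = 11.08°C.
Saturated to 3300 m: -5.3 × 1.8 km = -9.54°C, so T = 1.54°C.
Dry descent to 400 m: +9.8 × 2.9 km = +28.42°C, so T = 29.96°C.
Net change vs windward start: 29.96 − 24.8 = +5.16°C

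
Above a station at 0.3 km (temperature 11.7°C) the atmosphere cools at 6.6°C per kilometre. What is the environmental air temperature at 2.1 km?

-0.18°C

300 → 2100 m (environmental, 6.6°C/km): ΔT = -6.6 × 1.8 = -11.88°C → T = -0.18°C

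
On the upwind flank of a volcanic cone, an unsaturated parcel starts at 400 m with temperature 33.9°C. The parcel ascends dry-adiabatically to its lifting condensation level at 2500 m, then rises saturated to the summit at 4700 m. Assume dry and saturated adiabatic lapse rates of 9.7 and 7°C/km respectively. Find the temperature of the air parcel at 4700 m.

-1.87°C

From 400 m to 2500 m (dry): cools by 9.7 × 2.1 = 20.37°C, giving 13.53°C.
From 2500 m to 4700 m (saturated): cools by 7 × 2.2 = 15.4°C, giving -1.87°C.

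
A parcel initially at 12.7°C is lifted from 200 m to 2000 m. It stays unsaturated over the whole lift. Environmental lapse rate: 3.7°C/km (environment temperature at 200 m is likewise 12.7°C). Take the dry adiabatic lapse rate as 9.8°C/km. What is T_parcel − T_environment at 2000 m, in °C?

Parcel:
  Dry to 2000 m: -9.8 × 1.8 km = -17.64°C, so T = -4.94°C.
Environment:
  Environment to 2000 m: -3.7 × 1.8 km = -6.66°C, so T = 6.04°C.
T_parcel − T_env = -4.94 − 6.04 = -10.98°C

-10.98°C (parcel cooler than environment)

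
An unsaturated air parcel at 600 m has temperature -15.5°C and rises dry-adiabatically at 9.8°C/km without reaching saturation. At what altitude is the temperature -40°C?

Height above start = (-15.5 − (-40)) / 9.8 = 2.5 km
Altitude = 600 m + 2500 m = 3100 m

3100 m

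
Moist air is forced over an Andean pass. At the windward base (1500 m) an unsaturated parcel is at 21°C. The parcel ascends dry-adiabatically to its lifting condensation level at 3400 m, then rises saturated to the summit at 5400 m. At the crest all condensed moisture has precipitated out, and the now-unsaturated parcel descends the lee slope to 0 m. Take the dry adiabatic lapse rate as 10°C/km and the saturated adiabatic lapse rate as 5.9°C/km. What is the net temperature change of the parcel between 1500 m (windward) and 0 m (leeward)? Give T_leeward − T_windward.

+23.2°C

1500 → 3400 m (dry, 10°C/km): ΔT = -10 × 1.9 = -19°C → T = 2°C
3400 → 5400 m (saturated, 5.9°C/km): ΔT = -5.9 × 2 = -11.8°C → T = -9.8°C
5400 → 0 m (dry descent, 10°C/km): ΔT = +10 × 5.4 = +54°C → T = 44.2°C
Net change vs windward start: 44.2 − 21 = +23.2°C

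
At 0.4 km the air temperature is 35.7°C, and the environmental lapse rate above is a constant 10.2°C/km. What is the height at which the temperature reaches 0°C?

Height above start = (35.7 − 0) / 10.2 = 3.5 km
Altitude = 400 m + 3500 m = 3900 m

3.9 km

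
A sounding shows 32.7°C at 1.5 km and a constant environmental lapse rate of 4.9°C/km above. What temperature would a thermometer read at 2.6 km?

27.31°C

From 1500 m to 2600 m (environmental): cools by 4.9 × 1.1 = 5.39°C, giving 27.31°C.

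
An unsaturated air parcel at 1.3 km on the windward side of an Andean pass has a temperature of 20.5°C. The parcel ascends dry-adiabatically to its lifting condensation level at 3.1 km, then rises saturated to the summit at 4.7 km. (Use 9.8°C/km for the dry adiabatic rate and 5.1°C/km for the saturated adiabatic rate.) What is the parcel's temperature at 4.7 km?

-5.3°C

From 1300 m to 3100 m (dry): cools by 9.8 × 1.8 = 17.64°C, giving 2.86°C.
From 3100 m to 4700 m (saturated): cools by 5.1 × 1.6 = 8.16°C, giving -5.3°C.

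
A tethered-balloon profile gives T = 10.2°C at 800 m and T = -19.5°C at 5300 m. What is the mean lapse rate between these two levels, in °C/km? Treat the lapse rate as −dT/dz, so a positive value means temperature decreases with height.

Γ = −ΔT/Δz = (10.2 − (-19.5)) / (5300 − 800) m
  = 29.7°C / 4.5 km = 6.6°C/km

6.6°C/km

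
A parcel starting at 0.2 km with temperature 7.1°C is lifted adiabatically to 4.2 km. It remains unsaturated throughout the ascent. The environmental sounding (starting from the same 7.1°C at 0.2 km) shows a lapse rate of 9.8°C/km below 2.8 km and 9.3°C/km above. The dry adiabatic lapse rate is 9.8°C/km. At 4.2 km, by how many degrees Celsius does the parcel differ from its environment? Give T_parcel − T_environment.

Parcel:
  From 200 m to 4200 m (dry): cools by 9.8 × 4 = 39.2°C, giving -32.1°C.
Environment:
  From 200 m to 2800 m (environment, lower layer): cools by 9.8 × 2.6 = 25.48°C, giving -18.38°C.
  From 2800 m to 4200 m (environment, upper layer): cools by 9.3 × 1.4 = 13.02°C, giving -31.4°C.
T_parcel − T_env = -32.1 − (-31.4) = -0.7°C

-0.7°C (parcel cooler than environment)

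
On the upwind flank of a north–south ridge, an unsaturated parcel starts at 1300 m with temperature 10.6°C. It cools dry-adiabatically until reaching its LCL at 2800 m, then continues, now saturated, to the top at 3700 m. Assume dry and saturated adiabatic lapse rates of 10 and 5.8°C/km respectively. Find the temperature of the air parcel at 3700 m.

-9.62°C

From 1300 m to 2800 m (dry): cools by 10 × 1.5 = 15°C, giving -4.4°C.
From 2800 m to 3700 m (saturated): cools by 5.8 × 0.9 = 5.22°C, giving -9.62°C.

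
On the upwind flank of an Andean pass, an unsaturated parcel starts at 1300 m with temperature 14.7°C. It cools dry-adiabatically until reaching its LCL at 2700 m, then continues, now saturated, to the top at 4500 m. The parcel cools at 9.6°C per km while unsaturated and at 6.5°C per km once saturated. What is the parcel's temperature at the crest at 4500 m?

-10.44°C

Dry to 2700 m: -9.6 × 1.4 km = -13.44°C, so T = 1.26°C.
Saturated to 4500 m: -6.5 × 1.8 km = -11.7°C, so T = -10.44°C.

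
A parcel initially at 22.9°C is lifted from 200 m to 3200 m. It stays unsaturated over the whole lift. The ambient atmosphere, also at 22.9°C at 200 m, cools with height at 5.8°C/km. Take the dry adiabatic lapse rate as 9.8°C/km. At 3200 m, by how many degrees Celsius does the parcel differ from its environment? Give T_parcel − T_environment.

Parcel:
  Dry to 3200 m: -9.8 × 3 km = -29.4°C, so T = -6.5°C.
Environment:
  Environment to 3200 m: -5.8 × 3 km = -17.4°C, so T = 5.5°C.
T_parcel − T_env = -6.5 − 5.5 = -12°C

-12°C (parcel cooler than environment)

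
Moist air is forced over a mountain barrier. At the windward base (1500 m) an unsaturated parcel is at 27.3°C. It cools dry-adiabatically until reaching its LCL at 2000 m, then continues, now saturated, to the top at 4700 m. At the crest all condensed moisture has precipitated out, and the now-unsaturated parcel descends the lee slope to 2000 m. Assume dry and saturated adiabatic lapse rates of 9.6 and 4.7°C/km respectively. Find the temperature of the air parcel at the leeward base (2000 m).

1500–2000 m, dry: Δz = 0.5 km ⇒ ΔT = -4.8°C; T = 22.5°C
2000–4700 m, saturated: Δz = 2.7 km ⇒ ΔT = -12.69°C; T = 9.81°C
4700–2000 m, dry descent: Δz = 2.7 km ⇒ ΔT = +25.92°C; T = 35.73°C

35.73°C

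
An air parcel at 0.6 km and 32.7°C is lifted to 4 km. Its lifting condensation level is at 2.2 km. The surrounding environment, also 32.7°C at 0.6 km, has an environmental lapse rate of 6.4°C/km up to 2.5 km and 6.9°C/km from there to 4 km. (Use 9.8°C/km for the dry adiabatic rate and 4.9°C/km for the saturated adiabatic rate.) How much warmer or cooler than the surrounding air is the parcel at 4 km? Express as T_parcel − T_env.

-1.99°C (parcel cooler than environment)

Parcel:
  Dry to 2200 m: -9.8 × 1.6 km = -15.68°C, so T = 17.02°C.
  Saturated to 4000 m: -4.9 × 1.8 km = -8.82°C, so T = 8.2°C.
Environment:
  Environment, lower layer to 2500 m: -6.4 × 1.9 km = -12.16°C, so T = 20.54°C.
  Environment, upper layer to 4000 m: -6.9 × 1.5 km = -10.35°C, so T = 10.19°C.
T_parcel − T_env = 8.2 − 10.19 = -1.99°C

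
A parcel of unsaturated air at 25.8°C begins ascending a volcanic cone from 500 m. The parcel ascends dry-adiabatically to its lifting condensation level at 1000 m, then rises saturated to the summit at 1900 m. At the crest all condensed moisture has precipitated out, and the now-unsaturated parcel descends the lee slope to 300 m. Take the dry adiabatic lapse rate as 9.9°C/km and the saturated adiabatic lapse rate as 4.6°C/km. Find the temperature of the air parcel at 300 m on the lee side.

Dry to 1000 m: -9.9 × 0.5 km = -4.95°C, so T = 20.85°C.
Saturated to 1900 m: -4.6 × 0.9 km = -4.14°C, so T = 16.71°C.
Dry descent to 300 m: +9.9 × 1.6 km = +15.84°C, so T = 32.55°C.

32.55°C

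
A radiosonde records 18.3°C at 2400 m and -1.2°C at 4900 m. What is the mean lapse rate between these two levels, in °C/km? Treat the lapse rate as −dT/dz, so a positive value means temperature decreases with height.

7.8°C/km

Γ = −ΔT/Δz = (18.3 − (-1.2)) / (4900 − 2400) m
  = 19.5°C / 2.5 km = 7.8°C/km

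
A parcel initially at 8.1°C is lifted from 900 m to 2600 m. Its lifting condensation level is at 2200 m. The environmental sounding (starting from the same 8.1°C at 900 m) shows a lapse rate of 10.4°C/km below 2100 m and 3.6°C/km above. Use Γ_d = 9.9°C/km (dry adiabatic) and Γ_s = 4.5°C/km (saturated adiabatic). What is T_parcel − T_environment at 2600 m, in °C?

Parcel:
  Dry to 2200 m: -9.9 × 1.3 km = -12.87°C, so T = -4.77°C.
  Saturated to 2600 m: -4.5 × 0.4 km = -1.8°C, so T = -6.57°C.
Environment:
  Environment, lower layer to 2100 m: -10.4 × 1.2 km = -12.48°C, so T = -4.38°C.
  Environment, upper layer to 2600 m: -3.6 × 0.5 km = -1.8°C, so T = -6.18°C.
T_parcel − T_env = -6.57 − (-6.18) = -0.39°C

-0.39°C (parcel cooler than environment)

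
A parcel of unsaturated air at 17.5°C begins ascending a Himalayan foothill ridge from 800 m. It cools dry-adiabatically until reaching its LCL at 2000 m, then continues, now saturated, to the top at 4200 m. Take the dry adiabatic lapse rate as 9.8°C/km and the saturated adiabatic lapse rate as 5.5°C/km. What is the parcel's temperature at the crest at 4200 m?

800–2000 m, dry: Δz = 1.2 km ⇒ ΔT = -11.76°C; T = 5.74°C
2000–4200 m, saturated: Δz = 2.2 km ⇒ ΔT = -12.1°C; T = -6.36°C

-6.36°C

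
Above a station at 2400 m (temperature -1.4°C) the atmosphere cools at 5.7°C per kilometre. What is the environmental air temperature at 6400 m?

-24.2°C

2400 → 6400 m (environmental, 5.7°C/km): ΔT = -5.7 × 4 = -22.8°C → T = -24.2°C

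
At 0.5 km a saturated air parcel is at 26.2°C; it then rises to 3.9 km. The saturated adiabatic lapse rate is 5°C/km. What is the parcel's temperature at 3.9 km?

From 500 m to 3900 m (saturated adiabatic): cools by 5 × 3.4 = 17°C, giving 9.2°C.

9.2°C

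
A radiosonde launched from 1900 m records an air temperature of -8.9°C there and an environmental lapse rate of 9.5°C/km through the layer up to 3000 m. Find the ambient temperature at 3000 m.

1900 → 3000 m (environmental, 9.5°C/km): ΔT = -9.5 × 1.1 = -10.45°C → T = -19.35°C

-19.35°C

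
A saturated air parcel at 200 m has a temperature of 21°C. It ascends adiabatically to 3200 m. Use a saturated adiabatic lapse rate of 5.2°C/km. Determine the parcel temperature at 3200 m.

5.4°C

Saturated adiabatic to 3200 m: -5.2 × 3 km = -15.6°C, so T = 5.4°C.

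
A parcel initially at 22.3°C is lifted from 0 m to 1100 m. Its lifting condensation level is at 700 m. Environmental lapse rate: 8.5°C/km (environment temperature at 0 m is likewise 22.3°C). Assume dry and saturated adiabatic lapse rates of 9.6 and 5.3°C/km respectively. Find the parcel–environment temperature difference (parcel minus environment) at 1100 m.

+0.51°C (parcel warmer than environment)

Parcel:
  Dry to 700 m: -9.6 × 0.7 km = -6.72°C, so T = 15.58°C.
  Saturated to 1100 m: -5.3 × 0.4 km = -2.12°C, so T = 13.46°C.
Environment:
  Environment to 1100 m: -8.5 × 1.1 km = -9.35°C, so T = 12.95°C.
T_parcel − T_env = 13.46 − 12.95 = +0.51°C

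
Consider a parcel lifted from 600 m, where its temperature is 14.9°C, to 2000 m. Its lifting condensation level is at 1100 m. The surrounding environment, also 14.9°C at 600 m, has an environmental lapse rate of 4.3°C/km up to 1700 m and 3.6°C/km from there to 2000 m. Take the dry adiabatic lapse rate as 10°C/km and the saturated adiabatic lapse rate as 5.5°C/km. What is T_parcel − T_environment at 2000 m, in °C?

Parcel:
  From 600 m to 1100 m (dry): cools by 10 × 0.5 = 5°C, giving 9.9°C.
  From 1100 m to 2000 m (saturated): cools by 5.5 × 0.9 = 4.95°C, giving 4.95°C.
Environment:
  From 600 m to 1700 m (environment, lower layer): cools by 4.3 × 1.1 = 4.73°C, giving 10.17°C.
  From 1700 m to 2000 m (environment, upper layer): cools by 3.6 × 0.3 = 1.08°C, giving 9.09°C.
T_parcel − T_env = 4.95 − 9.09 = -4.14°C

-4.14°C (parcel cooler than environment)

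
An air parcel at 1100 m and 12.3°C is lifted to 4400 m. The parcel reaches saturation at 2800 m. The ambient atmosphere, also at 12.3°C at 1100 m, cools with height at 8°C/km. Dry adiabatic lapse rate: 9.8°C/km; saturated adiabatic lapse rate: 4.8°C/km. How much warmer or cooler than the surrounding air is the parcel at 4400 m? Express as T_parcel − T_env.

+2.06°C (parcel warmer than environment)

Parcel:
  1100 → 2800 m (dry, 9.8°C/km): ΔT = -9.8 × 1.7 = -16.66°C → T = -4.36°C
  2800 → 4400 m (saturated, 4.8°C/km): ΔT = -4.8 × 1.6 = -7.68°C → T = -12.04°C
Environment:
  1100 → 4400 m (environment, 8°C/km): ΔT = -8 × 3.3 = -26.4°C → T = -14.1°C
T_parcel − T_env = -12.04 − (-14.1) = +2.06°C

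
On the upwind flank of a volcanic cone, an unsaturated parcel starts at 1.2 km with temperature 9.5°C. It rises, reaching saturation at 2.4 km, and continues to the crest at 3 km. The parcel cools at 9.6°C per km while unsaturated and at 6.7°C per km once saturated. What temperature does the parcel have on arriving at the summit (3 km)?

1200 → 2400 m (dry, 9.6°C/km): ΔT = -9.6 × 1.2 = -11.52°C → T = -2.02°C
2400 → 3000 m (saturated, 6.7°C/km): ΔT = -6.7 × 0.6 = -4.02°C → T = -6.04°C

-6.04°C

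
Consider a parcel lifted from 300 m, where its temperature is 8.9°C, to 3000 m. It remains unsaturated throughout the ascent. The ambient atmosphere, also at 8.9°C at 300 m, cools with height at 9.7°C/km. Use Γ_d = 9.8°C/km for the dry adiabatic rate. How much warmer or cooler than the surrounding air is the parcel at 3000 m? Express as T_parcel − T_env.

Parcel:
  300 → 3000 m (dry, 9.8°C/km): ΔT = -9.8 × 2.7 = -26.46°C → T = -17.56°C
Environment:
  300 → 3000 m (environment, 9.7°C/km): ΔT = -9.7 × 2.7 = -26.19°C → T = -17.29°C
T_parcel − T_env = -17.56 − (-17.29) = -0.27°C

-0.27°C (parcel cooler than environment)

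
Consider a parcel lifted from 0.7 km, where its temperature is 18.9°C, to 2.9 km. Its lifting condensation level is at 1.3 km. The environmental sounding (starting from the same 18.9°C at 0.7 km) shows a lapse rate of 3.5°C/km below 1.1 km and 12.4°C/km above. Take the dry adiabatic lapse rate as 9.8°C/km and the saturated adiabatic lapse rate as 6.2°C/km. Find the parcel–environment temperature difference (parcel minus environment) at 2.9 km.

+7.92°C (parcel warmer than environment)

Parcel:
  700–1300 m, dry: Δz = 0.6 km ⇒ ΔT = -5.88°C; T = 13.02°C
  1300–2900 m, saturated: Δz = 1.6 km ⇒ ΔT = -9.92°C; T = 3.1°C
Environment:
  700–1100 m, environment, lower layer: Δz = 0.4 km ⇒ ΔT = -1.4°C; T = 17.5°C
  1100–2900 m, environment, upper layer: Δz = 1.8 km ⇒ ΔT = -22.32°C; T = -4.82°C
T_parcel − T_env = 3.1 − (-4.82) = +7.92°C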